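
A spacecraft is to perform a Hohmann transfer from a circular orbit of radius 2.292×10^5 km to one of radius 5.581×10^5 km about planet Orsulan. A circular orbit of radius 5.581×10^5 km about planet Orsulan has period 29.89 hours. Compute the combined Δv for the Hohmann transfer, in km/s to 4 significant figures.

Δv = 17.42 km/s

From Kepler's third law T² = 4π²r³/μ at r = 5.581×10^5 km, T = 29.89 hours = 29.89 × 3600 s = 1.07604×10^5 s: μ = 4π²r³/T² = 5.92706×10^8 km³/s².
The Hohmann ellipse has a_t = (r₁ + r₂)/2 = 3.9365×10^5 km.
Circular speed at r₁: v₁ = √(μ/r₁) = √(5.92706×10^8/2.292×10^5) = 50.8525 km/s.
On the transfer ellipse at r₁, v² = μ(2/r − 1/a) gives v_p = √[μ(2/r₁ − 1/a_t)] = 60.5498 km/s.
First burn Δv₁ = |v_p − v₁| = 9.697 km/s.
At r₂, v₂ = √(μ/r₂) = 32.5884 km/s.
Transfer-orbit speed at r₂: v_a = √[μ(2/r₂ − 1/a_t)] = 24.8666 km/s.
Second burn Δv₂ = |v₂ − v_a| = 7.722 km/s.
Δv = Δv₁ + Δv₂ = 9.697 + 7.722 = 17.42 km/s.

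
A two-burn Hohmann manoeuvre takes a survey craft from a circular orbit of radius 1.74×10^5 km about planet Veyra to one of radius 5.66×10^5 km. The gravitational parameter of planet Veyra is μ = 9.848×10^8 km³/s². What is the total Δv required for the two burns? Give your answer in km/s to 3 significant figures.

The Hohmann ellipse has a_t = (r₁ + r₂)/2 = 3.700×10^5 km.
Circular speed at r₁: v₁ = √(μ/r₁) = √(9.848×10^8/1.740×10^5) = 75.231444 km/s.
Transfer-orbit speed at r₁ (vis-viva): v_p = √[μ(2/r₁ − 1/a_t)] = 93.047937 km/s.
First burn Δv₁ = |v_p − v₁| = 17.816 km/s.
Circular speed at r₂: v₂ = √(μ/r₂) = 41.7125 km/s.
Transfer-orbit speed at r₂: v_a = √[μ(2/r₂ − 1/a_t)] = 28.6048 km/s.
Second burn Δv₂ = |v₂ − v_a| = 13.108 km/s.
Δv = Δv₁ + Δv₂ = 17.816 + 13.108 = 30.92 km/s.

Δv = 30.9 km/s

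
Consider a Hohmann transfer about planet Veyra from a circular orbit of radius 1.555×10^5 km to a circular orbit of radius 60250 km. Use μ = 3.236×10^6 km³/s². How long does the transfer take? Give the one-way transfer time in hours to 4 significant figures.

The Hohmann ellipse has a_t = (r₁ + r₂)/2 = 1.07875×10^5 km.
By Kepler's third law the transfer-orbit period is T = 2π√(a_t³/μ), so t = T/2 = 61880 s.
Converting: 61880 s ÷ 3600 s/hour = 17.19 hours.

t = 17.19 hours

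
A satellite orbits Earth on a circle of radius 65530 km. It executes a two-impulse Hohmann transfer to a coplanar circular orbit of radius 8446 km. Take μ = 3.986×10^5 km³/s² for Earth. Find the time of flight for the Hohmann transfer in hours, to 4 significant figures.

t = 9.833 hours

Semi-major axis of the transfer orbit: a_t = (65530 + 8446)/2 = 36988 km.
By Kepler's third law the transfer-orbit period is T = 2π√(a_t³/μ), so t = T/2 = 35400 s.
Converting: 35400 s ÷ 3600 s/hour = 9.833 hours.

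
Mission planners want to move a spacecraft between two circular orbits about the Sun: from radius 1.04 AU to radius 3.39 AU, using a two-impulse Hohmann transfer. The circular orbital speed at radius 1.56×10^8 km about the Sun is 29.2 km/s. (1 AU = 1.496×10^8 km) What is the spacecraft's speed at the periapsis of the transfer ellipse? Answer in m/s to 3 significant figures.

From the circular-orbit relation v² = μ/r at r = 1.56×10^8 km: μ = v²r = (29.2)² × 1.56×10^8 = 1.33012×10^11 km³/s².
In km: r₁ = 1.04 × 1.496×10^8 = 1.55584×10^8 km; r₂ = 3.39 × 1.496×10^8 = 5.07144×10^8 km.
Semi-major axis of the transfer orbit: a_t = (1.55584×10^8 + 5.07144×10^8)/2 = 3.31364×10^8 km.
The periapsis of the transfer ellipse is at r = 1.55584×10^8 km.
Applying v² = μ(2/r − 1/a_t): v = 36.17 km/s.

v = 36200 m/s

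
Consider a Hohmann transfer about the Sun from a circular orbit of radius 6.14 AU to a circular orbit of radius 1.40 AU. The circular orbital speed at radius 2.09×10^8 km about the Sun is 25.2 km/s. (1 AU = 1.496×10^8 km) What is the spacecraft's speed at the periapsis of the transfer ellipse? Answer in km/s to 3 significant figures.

From the circular-orbit relation v² = μ/r at r = 2.09×10^8 km: μ = v²r = (25.2)² × 2.09×10^8 = 1.32723×10^11 km³/s².
In km: r₁ = 6.14 × 1.496×10^8 = 9.18544×10^8 km; r₂ = 1.40 × 1.496×10^8 = 2.0944×10^8 km.
Semi-major axis of the transfer orbit: a_t = (9.18544×10^8 + 2.0944×10^8)/2 = 5.63992×10^8 km.
The periapsis of the transfer ellipse is at r = 2.0944×10^8 km.
Vis-viva: v = √[μ(2/r − 1/a_t)] = √[1.32723×10^11 × (2/2.0944×10^8 − 1/5.63992×10^8)] = 32.13 km/s.

v = 32.1 km/s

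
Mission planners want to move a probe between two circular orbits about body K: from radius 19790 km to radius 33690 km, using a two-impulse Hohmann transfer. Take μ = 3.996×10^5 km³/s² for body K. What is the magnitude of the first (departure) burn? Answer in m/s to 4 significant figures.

The Hohmann ellipse has a_t = (r₁ + r₂)/2 = 26740 km.
On the circular orbit at r = 19790 km, v_c = √(μ/r) = 4.49355 km/s.
Vis-viva on the transfer ellipse at r = 19790 km gives v_t = √[μ(2/r − 1/a_t)] = 5.04382 km/s.
Δv₁ = |v_t − v_c| = |5.04382 − 4.49355| = 0.5503 km/s.

Δv₁ = 550.3 m/s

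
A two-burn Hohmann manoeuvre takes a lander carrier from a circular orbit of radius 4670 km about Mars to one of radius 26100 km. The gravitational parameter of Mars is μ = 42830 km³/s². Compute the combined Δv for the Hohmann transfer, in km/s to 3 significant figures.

Transfer-ellipse semi-major axis a_t = (r₁ + r₂)/2 = (4670 + 26100)/2 = 15385 km.
Circular speed at r₁: v₁ = √(μ/r₁) = √(42830/4670) = 3.028 km/s.
On the transfer ellipse at r₁, v² = μ(2/r − 1/a) gives v_p = √[μ(2/r₁ − 1/a_t)] = 3.944 km/s.
First burn Δv₁ = |v_p − v₁| = 0.9160 km/s.
At r₂, v₂ = √(μ/r₂) = 1.281 km/s.
Transfer-orbit speed at r₂: v_a = √[μ(2/r₂ − 1/a_t)] = 0.7058 km/s.
Second burn Δv₂ = |v₂ − v_a| = 0.5752 km/s.
Total Δv = Δv₁ + Δv₂ = 1.491 km/s.

Δv = 1.49 km/s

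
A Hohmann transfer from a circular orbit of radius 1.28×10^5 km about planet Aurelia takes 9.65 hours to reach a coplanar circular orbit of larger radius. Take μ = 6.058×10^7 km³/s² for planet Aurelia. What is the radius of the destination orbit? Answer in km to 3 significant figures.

Transfer time t = 9.65 hours = 34740 s, and t = π√(a_t³/μ).
So a_t = (μ t²/π²)^(1/3) = (6.058×10^7 × (34740)² / π²)^(1/3) = 1.9494×10^5 km.
Since a_t = (r₁ + r₂)/2, r₂ = 2a_t − r₁ = 2×1.9494×10^5 − 1.280×10^5 = 2.6188×10^5 km.

r₂ = 2.62×10^5 km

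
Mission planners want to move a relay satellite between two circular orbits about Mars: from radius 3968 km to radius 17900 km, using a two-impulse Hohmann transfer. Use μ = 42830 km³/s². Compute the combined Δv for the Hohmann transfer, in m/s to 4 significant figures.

Semi-major axis of the transfer orbit: a_t = (3968 + 17900)/2 = 10934 km.
At r₁ the circular-orbit speed is v₁ = √(μ/r₁) = 3.2854 km/s.
On the transfer ellipse at r₁, vis-viva gives v_p = √[μ(2/r₁ − 1/a_t)] = 4.2036 km/s.
First burn Δv₁ = |v_p − v₁| = 0.9182 km/s.
Circular speed at r₂: v₂ = √(μ/r₂) = 1.54685 km/s.
Transfer-orbit speed at r₂: v_a = √[μ(2/r₂ − 1/a_t)] = 0.931845 km/s.
Second burn Δv₂ = |v₂ − v_a| = 0.6150 km/s.
Total Δv = Δv₁ + Δv₂ = 1.533 km/s.

Δv = 1533 m/s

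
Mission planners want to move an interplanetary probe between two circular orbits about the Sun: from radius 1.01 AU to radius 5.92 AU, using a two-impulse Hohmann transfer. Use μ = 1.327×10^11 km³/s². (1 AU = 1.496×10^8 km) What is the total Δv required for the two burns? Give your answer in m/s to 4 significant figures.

In km: r₁ = 1.01 × 1.496×10^8 = 1.51096×10^8 km; r₂ = 5.92 × 1.496×10^8 = 8.85632×10^8 km.
The Hohmann ellipse has a_t = (r₁ + r₂)/2 = 5.18364×10^8 km.
At r₁ the circular-orbit speed is v₁ = √(μ/r₁) = 29.635 km/s.
On the transfer ellipse at r₁, vis-viva equation gives v_p = √[μ(2/r₁ − 1/a_t)] = 38.736 km/s.
First burn Δv₁ = |v_p − v₁| = 9.101 km/s.
At r₂, v₂ = √(μ/r₂) = 12.241 km/s.
Transfer-orbit speed at r₂: v_a = √[μ(2/r₂ − 1/a_t)] = 6.6087 km/s.
Second burn Δv₂ = |v₂ − v_a| = 5.632 km/s.
Total Δv = Δv₁ + Δv₂ = 14.73 km/s.

Δv = 14730 m/s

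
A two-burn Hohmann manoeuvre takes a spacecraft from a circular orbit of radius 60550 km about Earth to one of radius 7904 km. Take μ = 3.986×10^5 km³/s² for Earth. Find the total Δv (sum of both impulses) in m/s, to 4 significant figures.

Δv = 3677 m/s

Semi-major axis of the transfer orbit: a_t = (60550 + 7904)/2 = 34227 km.
At r₁ the circular-orbit speed is v₁ = √(μ/r₁) = 2.566 km/s.
Transfer-orbit speed at r₁ (v² = μ(2/r − 1/a)): v_a = √[μ(2/r₁ − 1/a_t)] = 1.233 km/s.
First burn Δv₁ = |v_a − v₁| = 1.333 km/s.
Circular speed at r₂: v₂ = √(μ/r₂) = 7.101 km/s.
Transfer-orbit speed at r₂: v_p = √[μ(2/r₂ − 1/a_t)] = 9.445 km/s.
Second burn Δv₂ = |v₂ − v_p| = 2.344 km/s.
Δv = Δv₁ + Δv₂ = 1.333 + 2.344 = 3.677 km/s.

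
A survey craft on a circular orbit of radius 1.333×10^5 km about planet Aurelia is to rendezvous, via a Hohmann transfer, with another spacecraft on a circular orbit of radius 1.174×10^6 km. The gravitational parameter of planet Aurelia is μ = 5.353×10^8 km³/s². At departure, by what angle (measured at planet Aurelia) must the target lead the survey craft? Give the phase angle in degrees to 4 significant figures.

The Hohmann ellipse has a_t = (r₁ + r₂)/2 = 6.5365×10^5 km.
Transfer time t = π√(a_t³/μ) = 71757.8 s.
The target's mean motion on its circular orbit is ω₂ = √(μ/r₂³) = 1.81885×10^-5 rad/s.
Angle swept by the target during transfer: ω₂·t = 1.3052 rad = 74.78°.
Arrival is 180° from departure on the ellipse, so φ = 180° − 74.78° = 105.2°.

φ = 105.2°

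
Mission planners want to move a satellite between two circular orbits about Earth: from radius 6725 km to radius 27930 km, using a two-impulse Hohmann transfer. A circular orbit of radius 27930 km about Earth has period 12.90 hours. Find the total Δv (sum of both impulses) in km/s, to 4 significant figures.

From Kepler's third law T² = 4π²r³/μ at r = 27930 km, T = 12.90 hours = 12.90 × 3600 s = 46440 s: μ = 4π²r³/T² = 3.98830×10^5 km³/s².
Semi-major axis of the transfer orbit: a_t = (6725 + 27930)/2 = 17327.5 km.
Circular speed at r₁: v₁ = √(μ/r₁) = √(3.98830×10^5/6725) = 7.701 km/s.
On the transfer ellipse at r₁, v² = μ(2/r − 1/a) gives v_p = √[μ(2/r₁ − 1/a_t)] = 9.777 km/s.
First burn Δv₁ = |v_p − v₁| = 2.076 km/s.
Circular speed at r₂: v₂ = √(μ/r₂) = 3.779 km/s.
Transfer-orbit speed at r₂: v_a = √[μ(2/r₂ − 1/a_t)] = 2.354 km/s.
Second burn Δv₂ = |v₂ − v_a| = 1.425 km/s.
Δv = Δv₁ + Δv₂ = 2.076 + 1.425 = 3.501 km/s.

Δv = 3.501 km/s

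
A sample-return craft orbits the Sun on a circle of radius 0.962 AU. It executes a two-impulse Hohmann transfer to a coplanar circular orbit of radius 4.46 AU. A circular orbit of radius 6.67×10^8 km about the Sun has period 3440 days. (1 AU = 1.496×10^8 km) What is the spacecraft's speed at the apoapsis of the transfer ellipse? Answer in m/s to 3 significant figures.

v = 8400 m/s

From Kepler's third law T² = 4π²r³/μ at r = 6.67×10^8 km, T = 3440 days = 3440 × 86400 s = 2.97216×10^8 s: μ = 4π²r³/T² = 1.32615×10^11 km³/s².
In km: r₁ = 0.962 × 1.496×10^8 = 1.439152×10^8 km; r₂ = 4.46 × 1.496×10^8 = 6.67216×10^8 km.
Transfer-ellipse semi-major axis a_t = (r₁ + r₂)/2 = (1.439152×10^8 + 6.67216×10^8)/2 = 4.055656×10^8 km.
At apoapsis, r = 6.67216×10^8 km.
Applying v² = μ(2/r − 1/a_t): v = 8.398 km/s.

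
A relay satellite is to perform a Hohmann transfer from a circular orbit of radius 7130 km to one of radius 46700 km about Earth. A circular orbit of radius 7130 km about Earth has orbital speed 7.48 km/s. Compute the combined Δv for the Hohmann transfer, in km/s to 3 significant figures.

From the circular-orbit relation v² = μ/r at r = 7130 km: μ = v²r = (7.48)² × 7130 = 3.98926×10^5 km³/s².
The Hohmann ellipse has a_t = (r₁ + r₂)/2 = 26915 km.
Circular speed at r₁: v₁ = √(μ/r₁) = √(3.98926×10^5/7130) = 7.480 km/s.
On the transfer ellipse at r₁, v² = μ(2/r − 1/a) gives v_p = √[μ(2/r₁ − 1/a_t)] = 9.853 km/s.
First burn Δv₁ = |v_p − v₁| = 2.373 km/s.
Circular speed at r₂: v₂ = √(μ/r₂) = 2.9227 km/s.
Transfer-orbit speed at r₂: v_a = √[μ(2/r₂ − 1/a_t)] = 1.5043 km/s.
Second burn Δv₂ = |v₂ − v_a| = 1.418 km/s.
Total Δv = Δv₁ + Δv₂ = 3.791 km/s.

Δv = 3.79 km/s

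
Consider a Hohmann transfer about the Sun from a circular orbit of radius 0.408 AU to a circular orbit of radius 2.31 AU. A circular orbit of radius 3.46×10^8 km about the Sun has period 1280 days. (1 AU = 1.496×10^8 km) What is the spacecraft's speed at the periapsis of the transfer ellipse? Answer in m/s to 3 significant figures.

From Kepler's third law T² = 4π²r³/μ at r = 3.46×10^8 km, T = 1280 days = 1280 × 86400 s = 1.10592×10^8 s: μ = 4π²r³/T² = 1.33703×10^11 km³/s².
In km: r₁ = 0.408 × 1.496×10^8 = 6.10368×10^7 km; r₂ = 2.31 × 1.496×10^8 = 3.45576×10^8 km.
The Hohmann ellipse has a_t = (r₁ + r₂)/2 = 2.033064×10^8 km.
The periapsis of the transfer ellipse is at r = 6.10368×10^7 km.
From the vis-viva equation, v = √[μ(2/r − 1/a_t)] = 61.02 km/s.

v = 61000 m/s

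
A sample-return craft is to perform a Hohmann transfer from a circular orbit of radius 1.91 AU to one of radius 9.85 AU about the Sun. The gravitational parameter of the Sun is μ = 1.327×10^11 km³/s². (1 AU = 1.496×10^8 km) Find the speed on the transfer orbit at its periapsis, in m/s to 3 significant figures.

In km: r₁ = 1.91 × 1.496×10^8 = 2.85736×10^8 km; r₂ = 9.85 × 1.496×10^8 = 1.47356×10^9 km.
The Hohmann ellipse has a_t = (r₁ + r₂)/2 = 8.79648×10^8 km.
At periapsis, r = 2.85736×10^8 km.
From the vis-viva equation, v = √[μ(2/r − 1/a_t)] = 27.89 km/s.

v = 27900 m/s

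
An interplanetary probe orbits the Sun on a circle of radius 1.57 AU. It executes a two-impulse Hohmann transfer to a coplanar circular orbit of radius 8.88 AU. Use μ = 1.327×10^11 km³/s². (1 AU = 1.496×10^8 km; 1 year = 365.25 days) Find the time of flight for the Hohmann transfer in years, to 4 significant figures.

t = 5.972 years

In km: r₁ = 1.57 × 1.496×10^8 = 2.34872×10^8 km; r₂ = 8.88 × 1.496×10^8 = 1.328448×10^9 km.
Semi-major axis of the transfer orbit: a_t = (2.34872×10^8 + 1.328448×10^9)/2 = 7.8166×10^8 km.
Transfer time t = π√(a_t³/μ) = π√((7.8166×10^8)³ / 1.327×10^11) = 1.8847×10^8 s.
Converting: 1.8847×10^8 s ÷ 3.15576×10^7 s/year (365.25 × 86400) = 5.972 years.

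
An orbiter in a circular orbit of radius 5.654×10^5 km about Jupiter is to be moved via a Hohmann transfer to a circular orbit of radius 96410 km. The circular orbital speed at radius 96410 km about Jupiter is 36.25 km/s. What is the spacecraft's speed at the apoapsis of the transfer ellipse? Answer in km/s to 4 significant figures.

v = 8.080 km/s

From the circular-orbit relation v² = μ/r at r = 96410 km: μ = v²r = (36.25)² × 96410 = 1.26689×10^8 km³/s².
Semi-major axis of the transfer orbit: a_t = (5.654×10^5 + 96410)/2 = 3.30905×10^5 km.
The apoapsis of the transfer ellipse is at r = 5.654×10^5 km.
From the vis-viva equation, v = √[μ(2/r − 1/a_t)] = 8.080 km/s.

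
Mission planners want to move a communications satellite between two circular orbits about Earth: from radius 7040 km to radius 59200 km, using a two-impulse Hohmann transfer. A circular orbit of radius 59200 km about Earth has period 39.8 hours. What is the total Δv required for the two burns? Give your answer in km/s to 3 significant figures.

Δv = 3.94 km/s

From Kepler's third law T² = 4π²r³/μ at r = 59200 km, T = 39.8 hours = 39.8 × 3600 s = 1.4328×10^5 s: μ = 4π²r³/T² = 3.98982×10^5 km³/s².
The Hohmann ellipse has a_t = (r₁ + r₂)/2 = 33120 km.
At r₁ the circular-orbit speed is v₁ = √(μ/r₁) = 7.5282 km/s.
Transfer-orbit speed at r₁ (v² = μ(2/r − 1/a)): v_p = √[μ(2/r₁ − 1/a_t)] = 10.065 km/s.
First burn Δv₁ = |v_p − v₁| = 2.537 km/s.
At r₂, v₂ = √(μ/r₂) = 2.596 km/s.
Transfer-orbit speed at r₂: v_a = √[μ(2/r₂ − 1/a_t)] = 1.197 km/s.
Second burn Δv₂ = |v₂ − v_a| = 1.399 km/s.
Total Δv = Δv₁ + Δv₂ = 3.936 km/s.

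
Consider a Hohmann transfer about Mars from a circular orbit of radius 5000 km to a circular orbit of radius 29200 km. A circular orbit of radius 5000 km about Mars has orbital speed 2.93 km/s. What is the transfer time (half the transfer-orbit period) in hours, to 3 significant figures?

t = 9.42 hours

From the circular-orbit relation v² = μ/r at r = 5000 km: μ = v²r = (2.93)² × 5000 = 42924.5 km³/s².
Semi-major axis of the transfer orbit: a_t = (5000 + 29200)/2 = 17100 km.
Half the transfer-orbit period gives t = π√(a_t³/μ) = 33910 s.
Converting: 33910 s ÷ 3600 s/hour = 9.42 hours.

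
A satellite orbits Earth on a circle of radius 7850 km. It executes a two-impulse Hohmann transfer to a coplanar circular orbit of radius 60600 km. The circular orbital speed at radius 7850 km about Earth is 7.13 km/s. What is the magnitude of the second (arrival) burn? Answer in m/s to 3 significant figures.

Δv₂ = 1340 m/s

From the circular-orbit relation v² = μ/r at r = 7850 km: μ = v²r = (7.13)² × 7850 = 3.99070×10^5 km³/s².
Transfer-ellipse semi-major axis a_t = (r₁ + r₂)/2 = (7850 + 60600)/2 = 34225 km.
Circular speed at r = 60600 km: v_c = √(μ/r) = 2.566 km/s.
Transfer-orbit speed at the same r (vis-viva, a = a_t): v_t = √[μ(2/r − 1/a_t)] = 1.229 km/s.
Δv₂ = |v_t − v_c| = |1.229 − 2.566| = 1.337 km/s.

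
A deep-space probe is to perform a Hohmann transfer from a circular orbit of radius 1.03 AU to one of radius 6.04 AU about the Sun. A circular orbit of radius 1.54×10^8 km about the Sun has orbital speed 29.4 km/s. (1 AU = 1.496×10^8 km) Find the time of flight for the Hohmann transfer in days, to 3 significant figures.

From the circular-orbit relation v² = μ/r at r = 1.54×10^8 km: μ = v²r = (29.4)² × 1.54×10^8 = 1.33111×10^11 km³/s².
In km: r₁ = 1.03 × 1.496×10^8 = 1.54088×10^8 km; r₂ = 6.04 × 1.496×10^8 = 9.03584×10^8 km.
The Hohmann ellipse has a_t = (r₁ + r₂)/2 = 5.28836×10^8 km.
Half the transfer-orbit period gives t = π√(a_t³/μ) = 1.047×10^8 s.
Converting: 1.047×10^8 s ÷ 86400 s/day = 1210 days.

t = 1210 days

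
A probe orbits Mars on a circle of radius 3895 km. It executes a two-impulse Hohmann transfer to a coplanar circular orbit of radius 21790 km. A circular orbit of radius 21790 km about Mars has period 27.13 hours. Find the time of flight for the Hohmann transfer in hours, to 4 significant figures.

From Kepler's third law T² = 4π²r³/μ at r = 21790 km, T = 27.13 hours = 27.13 × 3600 s = 97668 s: μ = 4π²r³/T² = 42818.0 km³/s².
Transfer-ellipse semi-major axis a_t = (r₁ + r₂)/2 = (3895 + 21790)/2 = 12842.5 km.
Transfer time t = π√(a_t³/μ) = π√((12842.5)³ / 42818.0) = 22096 s.
Converting: 22096 s ÷ 3600 s/hour = 6.138 hours.

t = 6.138 hours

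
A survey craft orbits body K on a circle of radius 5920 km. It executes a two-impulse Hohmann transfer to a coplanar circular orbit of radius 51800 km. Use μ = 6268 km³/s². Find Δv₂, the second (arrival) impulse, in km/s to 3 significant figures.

The Hohmann ellipse has a_t = (r₁ + r₂)/2 = 28860 km.
Circular speed at r = 51800 km: v_c = √(μ/r) = 0.34786 km/s.
Vis-viva on the transfer ellipse at r = 51800 km gives v_t = √[μ(2/r − 1/a_t)] = 0.15755 km/s.
Δv₂ = |v_t − v_c| = |0.15755 − 0.34786| = 0.1903 km/s.

Δv₂ = 0.190 km/s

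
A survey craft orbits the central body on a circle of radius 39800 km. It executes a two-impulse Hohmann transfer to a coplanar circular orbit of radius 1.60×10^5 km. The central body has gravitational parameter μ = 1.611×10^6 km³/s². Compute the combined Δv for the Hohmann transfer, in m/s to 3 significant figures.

Δv = 2860 m/s

Semi-major axis of the transfer orbit: a_t = (39800 + 1.600×10^5)/2 = 99900 km.
At r₁ the circular-orbit speed is v₁ = √(μ/r₁) = 6.3622 km/s.
On the transfer ellipse at r₁, vis-viva equation gives v_p = √[μ(2/r₁ − 1/a_t)] = 8.0516 km/s.
First burn Δv₁ = |v_p − v₁| = 1.6894 km/s.
Circular speed at r₂: v₂ = √(μ/r₂) = 3.1731 km/s.
Transfer-orbit speed at r₂: v_a = √[μ(2/r₂ − 1/a_t)] = 2.0028 km/s.
Second burn Δv₂ = |v₂ − v_a| = 1.1703 km/s.
Δv = Δv₁ + Δv₂ = 1.6894 + 1.1703 = 2.860 km/s.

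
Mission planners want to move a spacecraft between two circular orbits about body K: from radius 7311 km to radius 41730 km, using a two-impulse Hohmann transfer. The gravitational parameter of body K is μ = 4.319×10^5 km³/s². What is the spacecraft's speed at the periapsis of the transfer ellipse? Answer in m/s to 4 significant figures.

v = 10030 m/s

The Hohmann ellipse has a_t = (r₁ + r₂)/2 = 24520.5 km.
The periapsis of the transfer ellipse is at r = 7311 km.
Applying v² = μ(2/r − 1/a_t): v = 10.03 km/s.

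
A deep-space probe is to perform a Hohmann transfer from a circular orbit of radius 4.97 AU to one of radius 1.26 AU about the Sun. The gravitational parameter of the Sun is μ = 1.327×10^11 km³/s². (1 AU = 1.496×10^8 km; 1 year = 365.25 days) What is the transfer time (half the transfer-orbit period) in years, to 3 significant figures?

In km: r₁ = 4.97 × 1.496×10^8 = 7.43512×10^8 km; r₂ = 1.26 × 1.496×10^8 = 1.88496×10^8 km.
Transfer-ellipse semi-major axis a_t = (r₁ + r₂)/2 = (7.43512×10^8 + 1.88496×10^8)/2 = 4.66004×10^8 km.
Transfer time t = π√(a_t³/μ) = π√((4.66004×10^8)³ / 1.327×10^11) = 8.676×10^7 s.
Converting: 8.676×10^7 s ÷ 3.15576×10^7 s/year (365.25 × 86400) = 2.75 years.

t = 2.75 years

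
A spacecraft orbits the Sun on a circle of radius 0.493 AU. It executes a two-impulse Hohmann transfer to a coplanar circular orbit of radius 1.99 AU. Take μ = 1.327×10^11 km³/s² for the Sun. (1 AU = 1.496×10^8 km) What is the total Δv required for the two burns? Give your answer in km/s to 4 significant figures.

In km: r₁ = 0.493 × 1.496×10^8 = 7.37528×10^7 km; r₂ = 1.99 × 1.496×10^8 = 2.97704×10^8 km.
Semi-major axis of the transfer orbit: a_t = (7.37528×10^7 + 2.97704×10^8)/2 = 1.857284×10^8 km.
Circular speed at r₁: v₁ = √(μ/r₁) = √(1.327×10^11/7.37528×10^7) = 42.418 km/s.
Transfer-orbit speed at r₁ (vis-viva equation): v_p = √[μ(2/r₁ − 1/a_t)] = 53.703 km/s.
First burn Δv₁ = |v_p − v₁| = 11.285 km/s.
Circular speed at r₂: v₂ = √(μ/r₂) = 21.11267 km/s.
Transfer-orbit speed at r₂: v_a = √[μ(2/r₂ − 1/a_t)] = 13.30434 km/s.
Second burn Δv₂ = |v₂ − v_a| = 7.8083 km/s.
Δv = Δv₁ + Δv₂ = 11.285 + 7.8083 = 19.09 km/s.

Δv = 19.09 km/s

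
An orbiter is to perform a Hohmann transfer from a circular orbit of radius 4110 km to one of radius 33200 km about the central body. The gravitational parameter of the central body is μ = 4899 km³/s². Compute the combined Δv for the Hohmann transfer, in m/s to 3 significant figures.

Δv = 569 m/s

The Hohmann ellipse has a_t = (r₁ + r₂)/2 = 18655 km.
At r₁ the circular-orbit speed is v₁ = √(μ/r₁) = 1.0918 km/s.
Transfer-orbit speed at r₁ (v² = μ(2/r − 1/a)): v_p = √[μ(2/r₁ − 1/a_t)] = 1.4565 km/s.
First burn Δv₁ = |v_p − v₁| = 0.3647 km/s.
Circular speed at r₂: v₂ = √(μ/r₂) = 0.3841 km/s.
Transfer-orbit speed at r₂: v_a = √[μ(2/r₂ − 1/a_t)] = 0.1803 km/s.
Second burn Δv₂ = |v₂ − v_a| = 0.2038 km/s.
Total Δv = Δv₁ + Δv₂ = 0.5685 km/s.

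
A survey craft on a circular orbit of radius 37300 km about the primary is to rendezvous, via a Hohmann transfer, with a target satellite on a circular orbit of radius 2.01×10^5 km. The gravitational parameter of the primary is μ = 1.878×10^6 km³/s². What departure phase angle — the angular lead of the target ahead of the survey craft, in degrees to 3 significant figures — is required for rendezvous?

Semi-major axis of the transfer orbit: a_t = (37300 + 2.010×10^5)/2 = 1.1915×10^5 km.
Transfer time t = π√(a_t³/μ) = 94285.1 s.
Target angular speed ω₂ = √(μ/r₂³) = 1.52074×10^-5 rad/s.
Angle swept by the target during transfer: ω₂·t = 1.43383 rad = 82.152°.
The survey craft traverses 180° on the transfer ellipse, so the target must lead by 180° − 82.152° = 97.8°.

φ = 97.8°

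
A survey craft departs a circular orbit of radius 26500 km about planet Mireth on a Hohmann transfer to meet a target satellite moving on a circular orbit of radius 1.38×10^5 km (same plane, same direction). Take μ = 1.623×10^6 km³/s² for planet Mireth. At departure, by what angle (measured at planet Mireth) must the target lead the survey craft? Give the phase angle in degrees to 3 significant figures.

Semi-major axis of the transfer orbit: a_t = (26500 + 1.380×10^5)/2 = 82250 km.
The half-period of the transfer ellipse is t = π√(a_t³/μ) = 58169 s.
Target angular speed ω₂ = √(μ/r₂³) = 2.4851×10^-5 rad/s.
Angle swept by the target during transfer: ω₂·t = 1.44556 rad = 82.82°.
Arrival is 180° from departure on the ellipse, so φ = 180° − 82.82° = 97.2°.

φ = 97.2°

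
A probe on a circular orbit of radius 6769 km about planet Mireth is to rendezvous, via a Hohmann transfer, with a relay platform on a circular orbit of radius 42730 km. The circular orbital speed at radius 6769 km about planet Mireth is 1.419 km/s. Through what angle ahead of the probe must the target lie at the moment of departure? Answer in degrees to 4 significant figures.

φ = 100.7°

From the circular-orbit relation v² = μ/r at r = 6769 km: μ = v²r = (1.419)² × 6769 = 13629.8 km³/s².
Transfer-ellipse semi-major axis a_t = (r₁ + r₂)/2 = (6769 + 42730)/2 = 24749.5 km.
The half-period of the transfer ellipse is t = π√(a_t³/μ) = 1.047743×10^5 s.
Target angular speed ω₂ = √(μ/r₂³) = 1.321738×10^-5 rad/s.
Angle swept by the target during transfer: ω₂·t = 1.384842 rad = 79.346°.
The probe traverses 180° on the transfer ellipse, so the target must lead by 180° − 79.346° = 100.7°.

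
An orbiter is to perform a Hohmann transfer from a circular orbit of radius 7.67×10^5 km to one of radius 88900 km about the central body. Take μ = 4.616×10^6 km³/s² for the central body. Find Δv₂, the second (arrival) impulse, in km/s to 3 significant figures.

Δv₂ = 2.44 km/s

The Hohmann ellipse has a_t = (r₁ + r₂)/2 = 4.2795×10^5 km.
Circular speed at r = 88900 km: v_c = √(μ/r) = 7.206 km/s.
Transfer-orbit speed at the same r (vis-viva, a = a_t): v_t = √[μ(2/r − 1/a_t)] = 9.647 km/s.
Δv₂ = |v_t − v_c| = |9.647 − 7.206| = 2.441 km/s.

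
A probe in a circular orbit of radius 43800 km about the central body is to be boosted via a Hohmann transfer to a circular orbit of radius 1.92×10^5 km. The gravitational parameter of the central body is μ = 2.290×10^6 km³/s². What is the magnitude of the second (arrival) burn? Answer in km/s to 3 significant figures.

Δv₂ = 1.35 km/s

Semi-major axis of the transfer orbit: a_t = (43800 + 1.920×10^5)/2 = 1.179×10^5 km.
Circular speed at r = 1.920×10^5 km: v_c = √(μ/r) = 3.454 km/s.
Transfer-orbit speed at the same r (vis-viva, a = a_t): v_t = √[μ(2/r − 1/a_t)] = 2.105 km/s.
Δv₂ = |v_t − v_c| = |2.105 − 3.454| = 1.349 km/s.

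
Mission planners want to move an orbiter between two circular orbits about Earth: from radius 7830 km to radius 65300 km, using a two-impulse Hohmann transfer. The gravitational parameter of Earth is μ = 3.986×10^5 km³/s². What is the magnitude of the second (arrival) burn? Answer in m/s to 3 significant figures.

Δv₂ = 1330 m/s

Semi-major axis of the transfer orbit: a_t = (7830 + 65300)/2 = 36565 km.
Circular speed at r = 65300 km: v_c = √(μ/r) = 2.4707 km/s.
Transfer-orbit speed at the same r (vis-viva, a = a_t): v_t = √[μ(2/r − 1/a_t)] = 1.1433 km/s.
Δv₂ = |v_t − v_c| = |1.1433 − 2.4707| = 1.327 km/s.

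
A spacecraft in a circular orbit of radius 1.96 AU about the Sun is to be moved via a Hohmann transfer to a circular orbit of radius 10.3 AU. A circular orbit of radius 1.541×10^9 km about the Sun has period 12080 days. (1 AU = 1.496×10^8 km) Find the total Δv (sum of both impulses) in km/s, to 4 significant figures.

From Kepler's third law T² = 4π²r³/μ at r = 1.541×10^9 km, T = 12080 days = 12080 × 86400 s = 1.043712×10^9 s: μ = 4π²r³/T² = 1.32619×10^11 km³/s².
In km: r₁ = 1.96 × 1.496×10^8 = 2.93216×10^8 km; r₂ = 10.3 × 1.496×10^8 = 1.54088×10^9 km.
The Hohmann ellipse has a_t = (r₁ + r₂)/2 = 9.17048×10^8 km.
At r₁ the circular-orbit speed is v₁ = √(μ/r₁) = 21.27 km/s.
On the transfer ellipse at r₁, vis-viva gives v_p = √[μ(2/r₁ − 1/a_t)] = 27.57 km/s.
First burn Δv₁ = |v_p − v₁| = 6.300 km/s.
At r₂, v₂ = √(μ/r₂) = 9.277 km/s.
Transfer-orbit speed at r₂: v_a = √[μ(2/r₂ − 1/a_t)] = 5.246 km/s.
Second burn Δv₂ = |v₂ − v_a| = 4.031 km/s.
Δv = Δv₁ + Δv₂ = 6.300 + 4.031 = 10.33 km/s.

Δv = 10.33 km/s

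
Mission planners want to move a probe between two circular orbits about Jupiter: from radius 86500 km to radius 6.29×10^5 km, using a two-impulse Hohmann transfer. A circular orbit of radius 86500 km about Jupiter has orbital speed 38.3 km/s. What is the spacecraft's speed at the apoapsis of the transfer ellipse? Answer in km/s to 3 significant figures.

From the circular-orbit relation v² = μ/r at r = 86500 km: μ = v²r = (38.3)² × 86500 = 1.26886×10^8 km³/s².
Transfer-ellipse semi-major axis a_t = (r₁ + r₂)/2 = (86500 + 6.290×10^5)/2 = 3.5775×10^5 km.
At apoapsis, r = 6.290×10^5 km.
From the vis-viva equation, v = √[μ(2/r − 1/a_t)] = 6.984 km/s.

v = 6.98 km/s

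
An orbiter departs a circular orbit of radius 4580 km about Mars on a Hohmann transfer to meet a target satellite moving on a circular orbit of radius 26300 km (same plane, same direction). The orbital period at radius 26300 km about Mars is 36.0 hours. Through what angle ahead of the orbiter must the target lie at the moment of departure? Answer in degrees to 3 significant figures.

From Kepler's third law T² = 4π²r³/μ at r = 26300 km, T = 36.0 hours = 36.0 × 3600 s = 1.296×10^5 s: μ = 4π²r³/T² = 42758.0 km³/s².
The Hohmann ellipse has a_t = (r₁ + r₂)/2 = 15440 km.
Transfer time t = π√(a_t³/μ) = 29148.2 s.
Target angular speed ω₂ = √(μ/r₂³) = 4.84814×10^-5 rad/s.
Angle swept by the target during transfer: ω₂·t = 1.41315 rad = 80.97°.
The orbiter traverses 180° on the transfer ellipse, so the target must lead by 180° − 80.97° = 99.0°.

φ = 99.0°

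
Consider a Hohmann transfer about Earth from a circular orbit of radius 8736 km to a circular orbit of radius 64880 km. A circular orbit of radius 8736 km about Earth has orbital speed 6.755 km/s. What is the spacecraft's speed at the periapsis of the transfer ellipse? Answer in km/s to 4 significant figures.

From the circular-orbit relation v² = μ/r at r = 8736 km: μ = v²r = (6.755)² × 8736 = 3.98624×10^5 km³/s².
Transfer-ellipse semi-major axis a_t = (r₁ + r₂)/2 = (8736 + 64880)/2 = 36808 km.
At periapsis, r = 8736 km.
Applying v² = μ(2/r − 1/a_t): v = 8.968 km/s.

v = 8.968 km/s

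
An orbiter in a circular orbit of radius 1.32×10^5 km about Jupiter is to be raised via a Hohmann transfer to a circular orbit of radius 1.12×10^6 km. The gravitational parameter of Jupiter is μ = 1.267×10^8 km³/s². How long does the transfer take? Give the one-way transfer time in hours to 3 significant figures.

Transfer-ellipse semi-major axis a_t = (r₁ + r₂)/2 = (1.320×10^5 + 1.120×10^6)/2 = 6.260×10^5 km.
By Kepler's third law the transfer-orbit period is T = 2π√(a_t³/μ), so t = T/2 = 1.382×10^5 s.
Converting: 1.382×10^5 s ÷ 3600 s/hour = 38.4 hours.

t = 38.4 hours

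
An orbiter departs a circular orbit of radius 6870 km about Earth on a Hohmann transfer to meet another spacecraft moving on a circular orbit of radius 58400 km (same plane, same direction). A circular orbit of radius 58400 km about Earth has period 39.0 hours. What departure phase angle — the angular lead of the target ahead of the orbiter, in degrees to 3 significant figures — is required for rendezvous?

φ = 105°

From Kepler's third law T² = 4π²r³/μ at r = 58400 km, T = 39.0 hours = 39.0 × 3600 s = 1.404×10^5 s: μ = 4π²r³/T² = 3.98900×10^5 km³/s².
The Hohmann ellipse has a_t = (r₁ + r₂)/2 = 32635 km.
Transfer time t = π√(a_t³/μ) = 29325 s.
The target's mean motion on its circular orbit is ω₂ = √(μ/r₂³) = 4.4752×10^-5 rad/s.
Angle swept by the target during transfer: ω₂·t = 1.3124 rad = 75.19°.
Arrival is 180° from departure on the ellipse, so φ = 180° − 75.19° = 105°.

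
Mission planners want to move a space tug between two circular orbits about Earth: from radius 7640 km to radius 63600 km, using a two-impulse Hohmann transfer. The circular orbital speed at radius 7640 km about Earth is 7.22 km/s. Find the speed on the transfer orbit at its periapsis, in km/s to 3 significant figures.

From the circular-orbit relation v² = μ/r at r = 7640 km: μ = v²r = (7.22)² × 7640 = 3.98261×10^5 km³/s².
The Hohmann ellipse has a_t = (r₁ + r₂)/2 = 35620 km.
At periapsis, r = 7640 km.
From the vis-viva equation, v = √[μ(2/r − 1/a_t)] = 9.648 km/s.

v = 9.65 km/s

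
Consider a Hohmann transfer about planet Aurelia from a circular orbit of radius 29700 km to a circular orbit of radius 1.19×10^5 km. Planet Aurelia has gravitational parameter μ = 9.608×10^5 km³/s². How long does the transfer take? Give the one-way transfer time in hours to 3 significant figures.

t = 18.0 hours

The Hohmann ellipse has a_t = (r₁ + r₂)/2 = 74350 km.
Half the transfer-orbit period gives t = π√(a_t³/μ) = 64976 s.
Converting: 64976 s ÷ 3600 s/hour = 18.0 hours.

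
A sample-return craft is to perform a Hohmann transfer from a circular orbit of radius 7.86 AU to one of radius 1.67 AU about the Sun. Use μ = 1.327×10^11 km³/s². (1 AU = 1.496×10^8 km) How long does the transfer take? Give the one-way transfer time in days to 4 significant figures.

In km: r₁ = 7.86 × 1.496×10^8 = 1.175856×10^9 km; r₂ = 1.67 × 1.496×10^8 = 2.49832×10^8 km.
The Hohmann ellipse has a_t = (r₁ + r₂)/2 = 7.12844×10^8 km.
By Kepler's third law the transfer-orbit period is T = 2π√(a_t³/μ), so t = T/2 = 1.6414×10^8 s.
Converting: 1.6414×10^8 s ÷ 86400 s/day = 1900 days.

t = 1900 days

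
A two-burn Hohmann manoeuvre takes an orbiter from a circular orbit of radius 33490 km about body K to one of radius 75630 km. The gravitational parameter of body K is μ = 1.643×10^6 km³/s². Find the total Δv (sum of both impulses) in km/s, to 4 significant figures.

Δv = 2.252 km/s

Semi-major axis of the transfer orbit: a_t = (33490 + 75630)/2 = 54560 km.
At r₁ the circular-orbit speed is v₁ = √(μ/r₁) = 7.004243 km/s.
On the transfer ellipse at r₁, v² = μ(2/r − 1/a) gives v_p = √[μ(2/r₁ − 1/a_t)] = 8.246527 km/s.
First burn Δv₁ = |v_p − v₁| = 1.24228 km/s.
Circular speed at r₂: v₂ = √(μ/r₂) = 4.660921 km/s.
Transfer-orbit speed at r₂: v_a = √[μ(2/r₂ − 1/a_t)] = 3.651675 km/s.
Second burn Δv₂ = |v₂ − v_a| = 1.00925 km/s.
Δv = Δv₁ + Δv₂ = 1.24228 + 1.00925 = 2.252 km/s.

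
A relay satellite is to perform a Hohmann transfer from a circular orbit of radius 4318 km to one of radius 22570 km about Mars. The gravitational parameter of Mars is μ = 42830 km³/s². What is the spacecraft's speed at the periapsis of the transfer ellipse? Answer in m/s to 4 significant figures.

v = 4081 m/s

Semi-major axis of the transfer orbit: a_t = (4318 + 22570)/2 = 13444 km.
The periapsis of the transfer ellipse is at r = 4318 km.
Applying v² = μ(2/r − 1/a_t): v = 4.081 km/s.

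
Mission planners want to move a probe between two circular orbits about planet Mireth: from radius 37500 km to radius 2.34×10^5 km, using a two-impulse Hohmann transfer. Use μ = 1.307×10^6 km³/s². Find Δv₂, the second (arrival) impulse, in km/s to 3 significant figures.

The Hohmann ellipse has a_t = (r₁ + r₂)/2 = 1.3575×10^5 km.
On the circular orbit at r = 2.340×10^5 km, v_c = √(μ/r) = 2.363 km/s.
Vis-viva on the transfer ellipse at r = 2.340×10^5 km gives v_t = √[μ(2/r − 1/a_t)] = 1.242 km/s.
Δv₂ = |v_t − v_c| = |1.242 − 2.363| = 1.121 km/s.

Δv₂ = 1.12 km/s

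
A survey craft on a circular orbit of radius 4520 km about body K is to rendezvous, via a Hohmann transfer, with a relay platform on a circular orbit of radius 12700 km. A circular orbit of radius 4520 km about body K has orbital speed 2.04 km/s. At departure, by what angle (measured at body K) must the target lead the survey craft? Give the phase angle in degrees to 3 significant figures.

φ = 79.5°

From the circular-orbit relation v² = μ/r at r = 4520 km: μ = v²r = (2.04)² × 4520 = 18810.4 km³/s².
Semi-major axis of the transfer orbit: a_t = (4520 + 12700)/2 = 8610 km.
The half-period of the transfer ellipse is t = π√(a_t³/μ) = 18300 s.
Target angular speed ω₂ = √(μ/r₂³) = 9.583×10^-5 rad/s.
Angle swept by the target during transfer: ω₂·t = 1.754 rad = 100.5°.
Arrival is 180° from departure on the ellipse, so φ = 180° − 100.5° = 79.5°.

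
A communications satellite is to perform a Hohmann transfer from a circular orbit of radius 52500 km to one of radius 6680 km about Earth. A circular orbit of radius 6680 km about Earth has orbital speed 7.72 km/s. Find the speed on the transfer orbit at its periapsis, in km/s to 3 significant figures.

From the circular-orbit relation v² = μ/r at r = 6680 km: μ = v²r = (7.72)² × 6680 = 3.98117×10^5 km³/s².
Transfer-ellipse semi-major axis a_t = (r₁ + r₂)/2 = (52500 + 6680)/2 = 29590 km.
The periapsis of the transfer ellipse is at r = 6680 km.
From the vis-viva equation, v = √[μ(2/r − 1/a_t)] = 10.28 km/s.

v = 10.3 km/s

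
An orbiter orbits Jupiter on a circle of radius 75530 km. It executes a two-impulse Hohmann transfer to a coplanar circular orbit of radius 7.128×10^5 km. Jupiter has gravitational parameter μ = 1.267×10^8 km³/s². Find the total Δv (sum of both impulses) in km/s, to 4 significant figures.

Δv = 21.62 km/s

Transfer-ellipse semi-major axis a_t = (r₁ + r₂)/2 = (75530 + 7.128×10^5)/2 = 3.94165×10^5 km.
Circular speed at r₁: v₁ = √(μ/r₁) = √(1.267×10^8/75530) = 40.96 km/s.
Transfer-orbit speed at r₁ (vis-viva equation): v_p = √[μ(2/r₁ − 1/a_t)] = 55.08 km/s.
First burn Δv₁ = |v_p − v₁| = 14.12 km/s.
At r₂, v₂ = √(μ/r₂) = 13.332 km/s.
Transfer-orbit speed at r₂: v_a = √[μ(2/r₂ − 1/a_t)] = 5.8361 km/s.
Second burn Δv₂ = |v₂ − v_a| = 7.496 km/s.
Δv = Δv₁ + Δv₂ = 14.12 + 7.496 = 21.62 km/s.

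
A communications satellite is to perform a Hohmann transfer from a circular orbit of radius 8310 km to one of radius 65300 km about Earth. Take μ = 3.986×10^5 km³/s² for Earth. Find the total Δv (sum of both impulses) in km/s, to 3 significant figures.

Semi-major axis of the transfer orbit: a_t = (8310 + 65300)/2 = 36805 km.
Circular speed at r₁: v₁ = √(μ/r₁) = √(3.986×10^5/8310) = 6.926 km/s.
Transfer-orbit speed at r₁ (vis-viva equation): v_p = √[μ(2/r₁ − 1/a_t)] = 9.225 km/s.
First burn Δv₁ = |v_p − v₁| = 2.299 km/s.
Circular speed at r₂: v₂ = √(μ/r₂) = 2.471 km/s.
Transfer-orbit speed at r₂: v_a = √[μ(2/r₂ − 1/a_t)] = 1.174 km/s.
Second burn Δv₂ = |v₂ − v_a| = 1.297 km/s.
Δv = Δv₁ + Δv₂ = 2.299 + 1.297 = 3.596 km/s.

Δv = 3.60 km/s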